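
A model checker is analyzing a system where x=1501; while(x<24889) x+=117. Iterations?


Step 1: x goes from 1501 toward 24889 by 117; the body runs while x<24889, so iterations = ceil((bound-start)/step)
Step 2: Distance=23388
Step 3: ceil(23388/117)=200

200


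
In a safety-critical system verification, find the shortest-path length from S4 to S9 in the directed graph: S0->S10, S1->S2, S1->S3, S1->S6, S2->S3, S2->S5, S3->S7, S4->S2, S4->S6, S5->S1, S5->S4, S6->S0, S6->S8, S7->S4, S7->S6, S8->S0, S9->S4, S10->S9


BFS layer-by-layer from S4:
  dist 0: {S4}
  dist 1: {S2, S6}
  dist 2: {S0, S3, S5, S8}
  dist 3: {S1, S7, S10}
  dist 4: {S9}
  -> S9 reached at distance 4
Shortest path length = 4

4


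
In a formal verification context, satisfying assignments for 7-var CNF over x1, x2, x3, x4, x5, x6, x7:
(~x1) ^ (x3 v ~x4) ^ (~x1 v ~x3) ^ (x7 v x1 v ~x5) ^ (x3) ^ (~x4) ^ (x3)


CNF with 7 clauses over 7 vars (128 assignments).
An assignment satisfies CNF iff every clause has >=1 true literal.
Check each row (bits = x1,x2,x3,x4,x5,x6,x7; clause T/F shown):
  row 0 [0000000]: clauses=TTTTFTF -> 0
  row 1 [0000001]: clauses=TTTTFTF -> 0
  row 2 [0000010]: clauses=TTTTFTF -> 0
  row 3 [0000011]: clauses=TTTTFTF -> 0
  row 4 [0000100]: clauses=TTTFFTF -> 0
  (every remaining row is evaluated the same way; all 128 results are listed next)
Full result column, 8 rows per line (x1,x2,x3,x4 fixed per line; x5,x6,x7 runs 000..111 left to right):
  rows 0-7 [x1,x2,x3,x4=0000]: 00000000  (ones: 0)
  rows 8-15 [x1,x2,x3,x4=0001]: 00000000  (ones: 0)
  rows 16-23 [x1,x2,x3,x4=0010]: 11110101  (ones: 6)
  rows 24-31 [x1,x2,x3,x4=0011]: 00000000  (ones: 0)
  rows 32-39 [x1,x2,x3,x4=0100]: 00000000  (ones: 0)
  rows 40-47 [x1,x2,x3,x4=0101]: 00000000  (ones: 0)
  rows 48-55 [x1,x2,x3,x4=0110]: 11110101  (ones: 6)
  rows 56-63 [x1,x2,x3,x4=0111]: 00000000  (ones: 0)
  rows 64-71 [x1,x2,x3,x4=1000]: 00000000  (ones: 0)
  rows 72-79 [x1,x2,x3,x4=1001]: 00000000  (ones: 0)
  rows 80-87 [x1,x2,x3,x4=1010]: 00000000  (ones: 0)
  rows 88-95 [x1,x2,x3,x4=1011]: 00000000  (ones: 0)
  rows 96-103 [x1,x2,x3,x4=1100]: 00000000  (ones: 0)
  rows 104-111 [x1,x2,x3,x4=1101]: 00000000  (ones: 0)
  rows 112-119 [x1,x2,x3,x4=1110]: 00000000  (ones: 0)
  rows 120-127 [x1,x2,x3,x4=1111]: 00000000  (ones: 0)
Satisfying assignments = 0+0+6+0+0+0+6+0+0+0+0+0+0+0+0+0 = 12

12


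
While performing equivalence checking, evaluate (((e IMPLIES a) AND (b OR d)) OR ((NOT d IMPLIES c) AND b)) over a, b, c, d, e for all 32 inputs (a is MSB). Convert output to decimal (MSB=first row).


Formula: (((e IMPLIES a) AND (b OR d)) OR ((NOT d IMPLIES c) AND b)) over a, b, c, d, e (32 rows)
Evaluate each row (bits = a,b,c,d,e, MSB first):
  row 0 [00000]: (((0 IMPLIES 0) AND (0 OR 0)) OR ((NOT 0 IMPLIES 0) AND 0)) -> 0
  row 1 [00001]: (((1 IMPLIES 0) AND (0 OR 0)) OR ((NOT 0 IMPLIES 0) AND 0)) -> 0
  row 2 [00010]: (((0 IMPLIES 0) AND (0 OR 1)) OR ((NOT 1 IMPLIES 0) AND 0)) -> 1
  row 3 [00011]: (((1 IMPLIES 0) AND (0 OR 1)) OR ((NOT 1 IMPLIES 0) AND 0)) -> 0
  row 4 [00100]: (((0 IMPLIES 0) AND (0 OR 0)) OR ((NOT 0 IMPLIES 1) AND 0)) -> 0
  row 5 [00101]: (((1 IMPLIES 0) AND (0 OR 0)) OR ((NOT 0 IMPLIES 1) AND 0)) -> 0
  row 6 [00110]: (((0 IMPLIES 0) AND (0 OR 1)) OR ((NOT 1 IMPLIES 1) AND 0)) -> 1
  row 7 [00111]: (((1 IMPLIES 0) AND (0 OR 1)) OR ((NOT 1 IMPLIES 1) AND 0)) -> 0
  row 8 [01000]: (((0 IMPLIES 0) AND (1 OR 0)) OR ((NOT 0 IMPLIES 0) AND 1)) -> 1
  row 9 [01001]: (((1 IMPLIES 0) AND (1 OR 0)) OR ((NOT 0 IMPLIES 0) AND 1)) -> 0
  row 10 [01010]: (((0 IMPLIES 0) AND (1 OR 1)) OR ((NOT 1 IMPLIES 0) AND 1)) -> 1
  row 11 [01011]: (((1 IMPLIES 0) AND (1 OR 1)) OR ((NOT 1 IMPLIES 0) AND 1)) -> 1
  row 12 [01100]: (((0 IMPLIES 0) AND (1 OR 0)) OR ((NOT 0 IMPLIES 1) AND 1)) -> 1
  row 13 [01101]: (((1 IMPLIES 0) AND (1 OR 0)) OR ((NOT 0 IMPLIES 1) AND 1)) -> 1
  row 14 [01110]: (((0 IMPLIES 0) AND (1 OR 1)) OR ((NOT 1 IMPLIES 1) AND 1)) -> 1
  row 15 [01111]: (((1 IMPLIES 0) AND (1 OR 1)) OR ((NOT 1 IMPLIES 1) AND 1)) -> 1
  row 16 [10000]: (((0 IMPLIES 1) AND (0 OR 0)) OR ((NOT 0 IMPLIES 0) AND 0)) -> 0
  row 17 [10001]: (((1 IMPLIES 1) AND (0 OR 0)) OR ((NOT 0 IMPLIES 0) AND 0)) -> 0
  row 18 [10010]: (((0 IMPLIES 1) AND (0 OR 1)) OR ((NOT 1 IMPLIES 0) AND 0)) -> 1
  row 19 [10011]: (((1 IMPLIES 1) AND (0 OR 1)) OR ((NOT 1 IMPLIES 0) AND 0)) -> 1
  row 20 [10100]: (((0 IMPLIES 1) AND (0 OR 0)) OR ((NOT 0 IMPLIES 1) AND 0)) -> 0
  row 21 [10101]: (((1 IMPLIES 1) AND (0 OR 0)) OR ((NOT 0 IMPLIES 1) AND 0)) -> 0
  row 22 [10110]: (((0 IMPLIES 1) AND (0 OR 1)) OR ((NOT 1 IMPLIES 1) AND 0)) -> 1
  row 23 [10111]: (((1 IMPLIES 1) AND (0 OR 1)) OR ((NOT 1 IMPLIES 1) AND 0)) -> 1
  row 24 [11000]: (((0 IMPLIES 1) AND (1 OR 0)) OR ((NOT 0 IMPLIES 0) AND 1)) -> 1
  row 25 [11001]: (((1 IMPLIES 1) AND (1 OR 0)) OR ((NOT 0 IMPLIES 0) AND 1)) -> 1
  row 26 [11010]: (((0 IMPLIES 1) AND (1 OR 1)) OR ((NOT 1 IMPLIES 0) AND 1)) -> 1
  row 27 [11011]: (((1 IMPLIES 1) AND (1 OR 1)) OR ((NOT 1 IMPLIES 0) AND 1)) -> 1
  row 28 [11100]: (((0 IMPLIES 1) AND (1 OR 0)) OR ((NOT 0 IMPLIES 1) AND 1)) -> 1
  row 29 [11101]: (((1 IMPLIES 1) AND (1 OR 0)) OR ((NOT 0 IMPLIES 1) AND 1)) -> 1
  row 30 [11110]: (((0 IMPLIES 1) AND (1 OR 1)) OR ((NOT 1 IMPLIES 1) AND 1)) -> 1
  row 31 [11111]: (((1 IMPLIES 1) AND (1 OR 1)) OR ((NOT 1 IMPLIES 1) AND 1)) -> 1
Full result column, 4 rows per line (a,b,c fixed per line; d,e runs 00..11 left to right):
  rows 0-3 [a,b,c=000]: 0010  = hex 2
  rows 4-7 [a,b,c=001]: 0010  = hex 2
  rows 8-11 [a,b,c=010]: 1011  = hex B
  rows 12-15 [a,b,c=011]: 1111  = hex F
  rows 16-19 [a,b,c=100]: 0011  = hex 3
  rows 20-23 [a,b,c=101]: 0011  = hex 3
  rows 24-27 [a,b,c=110]: 1111  = hex F
  rows 28-31 [a,b,c=111]: 1111  = hex F
Output column (row 0 .. row 31) = 00100010101111110011001111111111
Output column grouped in 4s = 0010 0010 1011 1111 0011 0011 1111 1111 = 0x22BF33FF
Convert to decimal digit by digit (value = value*16 + digit):
  2 -> 2
  2*16 + 2 = 34
  34*16 + 11 (B) = 555
  555*16 + 15 (F) = 8895
  8895*16 + 3 = 142323
  142323*16 + 3 = 2277171
  2277171*16 + 15 (F) = 36434751
  36434751*16 + 15 (F) = 582956031
Decimal = 582956031

582956031


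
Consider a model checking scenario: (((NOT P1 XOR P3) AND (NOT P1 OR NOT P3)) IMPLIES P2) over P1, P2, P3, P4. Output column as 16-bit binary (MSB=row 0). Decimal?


Formula: (((NOT P1 XOR P3) AND (NOT P1 OR NOT P3)) IMPLIES P2) over P1, P2, P3, P4 (16 rows)
Evaluate each row (bits = P1,P2,P3,P4, MSB first):
  row 0 [0000]: (((NOT 0 XOR 0) AND (NOT 0 OR NOT 0)) IMPLIES 0) -> 0
  row 1 [0001]: (((NOT 0 XOR 0) AND (NOT 0 OR NOT 0)) IMPLIES 0) -> 0
  row 2 [0010]: (((NOT 0 XOR 1) AND (NOT 0 OR NOT 1)) IMPLIES 0) -> 1
  row 3 [0011]: (((NOT 0 XOR 1) AND (NOT 0 OR NOT 1)) IMPLIES 0) -> 1
  row 4 [0100]: (((NOT 0 XOR 0) AND (NOT 0 OR NOT 0)) IMPLIES 1) -> 1
  row 5 [0101]: (((NOT 0 XOR 0) AND (NOT 0 OR NOT 0)) IMPLIES 1) -> 1
  row 6 [0110]: (((NOT 0 XOR 1) AND (NOT 0 OR NOT 1)) IMPLIES 1) -> 1
  row 7 [0111]: (((NOT 0 XOR 1) AND (NOT 0 OR NOT 1)) IMPLIES 1) -> 1
  row 8 [1000]: (((NOT 1 XOR 0) AND (NOT 1 OR NOT 0)) IMPLIES 0) -> 1
  row 9 [1001]: (((NOT 1 XOR 0) AND (NOT 1 OR NOT 0)) IMPLIES 0) -> 1
  row 10 [1010]: (((NOT 1 XOR 1) AND (NOT 1 OR NOT 1)) IMPLIES 0) -> 1
  row 11 [1011]: (((NOT 1 XOR 1) AND (NOT 1 OR NOT 1)) IMPLIES 0) -> 1
  row 12 [1100]: (((NOT 1 XOR 0) AND (NOT 1 OR NOT 0)) IMPLIES 1) -> 1
  row 13 [1101]: (((NOT 1 XOR 0) AND (NOT 1 OR NOT 0)) IMPLIES 1) -> 1
  row 14 [1110]: (((NOT 1 XOR 1) AND (NOT 1 OR NOT 1)) IMPLIES 1) -> 1
  row 15 [1111]: (((NOT 1 XOR 1) AND (NOT 1 OR NOT 1)) IMPLIES 1) -> 1
Full result column, 4 rows per line (P1,P2 fixed per line; P3,P4 runs 00..11 left to right):
  rows 0-3 [P1,P2=00]: 0011  = hex 3
  rows 4-7 [P1,P2=01]: 1111  = hex F
  rows 8-11 [P1,P2=10]: 1111  = hex F
  rows 12-15 [P1,P2=11]: 1111  = hex F
Output column (row 0 .. row 15) = 0011111111111111
Output column grouped in 4s = 0011 1111 1111 1111 = 0x3FFF
Convert to decimal digit by digit (value = value*16 + digit):
  3 -> 3
  3*16 + 15 (F) = 63
  63*16 + 15 (F) = 1023
  1023*16 + 15 (F) = 16383
Decimal = 16383

16383


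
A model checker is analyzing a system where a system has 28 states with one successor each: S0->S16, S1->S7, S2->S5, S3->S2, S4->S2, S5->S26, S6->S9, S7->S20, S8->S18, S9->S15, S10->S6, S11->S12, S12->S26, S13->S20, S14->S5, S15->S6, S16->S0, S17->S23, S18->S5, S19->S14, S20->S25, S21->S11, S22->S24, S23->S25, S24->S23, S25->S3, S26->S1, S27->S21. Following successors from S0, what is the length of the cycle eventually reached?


Trace from S0 until a state repeats:
  S0 -> S16 -> S0
S0 first seen at step 0, revisited at step 2.
Cycle length = 2 - 0 = 2

2


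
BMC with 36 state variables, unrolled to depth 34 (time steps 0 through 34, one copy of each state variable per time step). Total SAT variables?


BMC unrolls to depth k, creating one copy of each state var for steps 0..k.
Step count = 34 + 1 = 35 (steps 0 through 34)
Vars per step = 36
Total = 36 * 35 = 1260

1260


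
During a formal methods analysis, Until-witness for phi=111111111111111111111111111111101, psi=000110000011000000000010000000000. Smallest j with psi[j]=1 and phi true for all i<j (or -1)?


(phi U psi) at 0: need smallest j with psi[j]=1 and phi[i]=1 for all i in [0,j).
Scan from step 0:
  step 0: phi=1, psi=0 -> continue
  step 1: phi=1, psi=0 -> continue
  step 2: phi=1, psi=0 -> continue
  step 3: psi=1 and phi held for [0,3) -> witness found
Witness step = 3

3


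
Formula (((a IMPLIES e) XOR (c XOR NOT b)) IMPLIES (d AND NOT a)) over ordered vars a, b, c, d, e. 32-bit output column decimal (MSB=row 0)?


Formula: (((a IMPLIES e) XOR (c XOR NOT b)) IMPLIES (d AND NOT a)) over a, b, c, d, e (32 rows)
Evaluate each row (bits = a,b,c,d,e, MSB first):
  row 0 [00000]: (((0 IMPLIES 0) XOR (0 XOR NOT 0)) IMPLIES (0 AND NOT 0)) -> 1
  row 1 [00001]: (((0 IMPLIES 1) XOR (0 XOR NOT 0)) IMPLIES (0 AND NOT 0)) -> 1
  row 2 [00010]: (((0 IMPLIES 0) XOR (0 XOR NOT 0)) IMPLIES (1 AND NOT 0)) -> 1
  row 3 [00011]: (((0 IMPLIES 1) XOR (0 XOR NOT 0)) IMPLIES (1 AND NOT 0)) -> 1
  row 4 [00100]: (((0 IMPLIES 0) XOR (1 XOR NOT 0)) IMPLIES (0 AND NOT 0)) -> 0
  row 5 [00101]: (((0 IMPLIES 1) XOR (1 XOR NOT 0)) IMPLIES (0 AND NOT 0)) -> 0
  row 6 [00110]: (((0 IMPLIES 0) XOR (1 XOR NOT 0)) IMPLIES (1 AND NOT 0)) -> 1
  row 7 [00111]: (((0 IMPLIES 1) XOR (1 XOR NOT 0)) IMPLIES (1 AND NOT 0)) -> 1
  row 8 [01000]: (((0 IMPLIES 0) XOR (0 XOR NOT 1)) IMPLIES (0 AND NOT 0)) -> 0
  row 9 [01001]: (((0 IMPLIES 1) XOR (0 XOR NOT 1)) IMPLIES (0 AND NOT 0)) -> 0
  row 10 [01010]: (((0 IMPLIES 0) XOR (0 XOR NOT 1)) IMPLIES (1 AND NOT 0)) -> 1
  row 11 [01011]: (((0 IMPLIES 1) XOR (0 XOR NOT 1)) IMPLIES (1 AND NOT 0)) -> 1
  row 12 [01100]: (((0 IMPLIES 0) XOR (1 XOR NOT 1)) IMPLIES (0 AND NOT 0)) -> 1
  row 13 [01101]: (((0 IMPLIES 1) XOR (1 XOR NOT 1)) IMPLIES (0 AND NOT 0)) -> 1
  row 14 [01110]: (((0 IMPLIES 0) XOR (1 XOR NOT 1)) IMPLIES (1 AND NOT 0)) -> 1
  row 15 [01111]: (((0 IMPLIES 1) XOR (1 XOR NOT 1)) IMPLIES (1 AND NOT 0)) -> 1
  row 16 [10000]: (((1 IMPLIES 0) XOR (0 XOR NOT 0)) IMPLIES (0 AND NOT 1)) -> 0
  row 17 [10001]: (((1 IMPLIES 1) XOR (0 XOR NOT 0)) IMPLIES (0 AND NOT 1)) -> 1
  row 18 [10010]: (((1 IMPLIES 0) XOR (0 XOR NOT 0)) IMPLIES (1 AND NOT 1)) -> 0
  row 19 [10011]: (((1 IMPLIES 1) XOR (0 XOR NOT 0)) IMPLIES (1 AND NOT 1)) -> 1
  row 20 [10100]: (((1 IMPLIES 0) XOR (1 XOR NOT 0)) IMPLIES (0 AND NOT 1)) -> 1
  row 21 [10101]: (((1 IMPLIES 1) XOR (1 XOR NOT 0)) IMPLIES (0 AND NOT 1)) -> 0
  row 22 [10110]: (((1 IMPLIES 0) XOR (1 XOR NOT 0)) IMPLIES (1 AND NOT 1)) -> 1
  row 23 [10111]: (((1 IMPLIES 1) XOR (1 XOR NOT 0)) IMPLIES (1 AND NOT 1)) -> 0
  row 24 [11000]: (((1 IMPLIES 0) XOR (0 XOR NOT 1)) IMPLIES (0 AND NOT 1)) -> 1
  row 25 [11001]: (((1 IMPLIES 1) XOR (0 XOR NOT 1)) IMPLIES (0 AND NOT 1)) -> 0
  row 26 [11010]: (((1 IMPLIES 0) XOR (0 XOR NOT 1)) IMPLIES (1 AND NOT 1)) -> 1
  row 27 [11011]: (((1 IMPLIES 1) XOR (0 XOR NOT 1)) IMPLIES (1 AND NOT 1)) -> 0
  row 28 [11100]: (((1 IMPLIES 0) XOR (1 XOR NOT 1)) IMPLIES (0 AND NOT 1)) -> 0
  row 29 [11101]: (((1 IMPLIES 1) XOR (1 XOR NOT 1)) IMPLIES (0 AND NOT 1)) -> 1
  row 30 [11110]: (((1 IMPLIES 0) XOR (1 XOR NOT 1)) IMPLIES (1 AND NOT 1)) -> 0
  row 31 [11111]: (((1 IMPLIES 1) XOR (1 XOR NOT 1)) IMPLIES (1 AND NOT 1)) -> 1
Full result column, 4 rows per line (a,b,c fixed per line; d,e runs 00..11 left to right):
  rows 0-3 [a,b,c=000]: 1111  = hex F
  rows 4-7 [a,b,c=001]: 0011  = hex 3
  rows 8-11 [a,b,c=010]: 0011  = hex 3
  rows 12-15 [a,b,c=011]: 1111  = hex F
  rows 16-19 [a,b,c=100]: 0101  = hex 5
  rows 20-23 [a,b,c=101]: 1010  = hex A
  rows 24-27 [a,b,c=110]: 1010  = hex A
  rows 28-31 [a,b,c=111]: 0101  = hex 5
Output column (row 0 .. row 31) = 11110011001111110101101010100101
Output column grouped in 4s = 1111 0011 0011 1111 0101 1010 1010 0101 = 0xF33F5AA5
Convert to decimal digit by digit (value = value*16 + digit):
  F -> 15
  15*16 + 3 = 243
  243*16 + 3 = 3891
  3891*16 + 15 (F) = 62271
  62271*16 + 5 = 996341
  996341*16 + 10 (A) = 15941466
  15941466*16 + 10 (A) = 255063466
  255063466*16 + 5 = 4081015461
Decimal = 4081015461

4081015461


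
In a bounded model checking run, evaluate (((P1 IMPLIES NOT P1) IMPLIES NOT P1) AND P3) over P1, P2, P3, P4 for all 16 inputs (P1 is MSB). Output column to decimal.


Formula: (((P1 IMPLIES NOT P1) IMPLIES NOT P1) AND P3) over P1, P2, P3, P4 (16 rows)
Evaluate each row (bits = P1,P2,P3,P4, MSB first):
  row 0 [0000]: (((0 IMPLIES NOT 0) IMPLIES NOT 0) AND 0) -> 0
  row 1 [0001]: (((0 IMPLIES NOT 0) IMPLIES NOT 0) AND 0) -> 0
  row 2 [0010]: (((0 IMPLIES NOT 0) IMPLIES NOT 0) AND 1) -> 1
  row 3 [0011]: (((0 IMPLIES NOT 0) IMPLIES NOT 0) AND 1) -> 1
  row 4 [0100]: (((0 IMPLIES NOT 0) IMPLIES NOT 0) AND 0) -> 0
  row 5 [0101]: (((0 IMPLIES NOT 0) IMPLIES NOT 0) AND 0) -> 0
  row 6 [0110]: (((0 IMPLIES NOT 0) IMPLIES NOT 0) AND 1) -> 1
  row 7 [0111]: (((0 IMPLIES NOT 0) IMPLIES NOT 0) AND 1) -> 1
  row 8 [1000]: (((1 IMPLIES NOT 1) IMPLIES NOT 1) AND 0) -> 0
  row 9 [1001]: (((1 IMPLIES NOT 1) IMPLIES NOT 1) AND 0) -> 0
  row 10 [1010]: (((1 IMPLIES NOT 1) IMPLIES NOT 1) AND 1) -> 1
  row 11 [1011]: (((1 IMPLIES NOT 1) IMPLIES NOT 1) AND 1) -> 1
  row 12 [1100]: (((1 IMPLIES NOT 1) IMPLIES NOT 1) AND 0) -> 0
  row 13 [1101]: (((1 IMPLIES NOT 1) IMPLIES NOT 1) AND 0) -> 0
  row 14 [1110]: (((1 IMPLIES NOT 1) IMPLIES NOT 1) AND 1) -> 1
  row 15 [1111]: (((1 IMPLIES NOT 1) IMPLIES NOT 1) AND 1) -> 1
Full result column, 4 rows per line (P1,P2 fixed per line; P3,P4 runs 00..11 left to right):
  rows 0-3 [P1,P2=00]: 0011  = hex 3
  rows 4-7 [P1,P2=01]: 0011  = hex 3
  rows 8-11 [P1,P2=10]: 0011  = hex 3
  rows 12-15 [P1,P2=11]: 0011  = hex 3
Output column (row 0 .. row 15) = 0011001100110011
Output column grouped in 4s = 0011 0011 0011 0011 = 0x3333
Convert to decimal digit by digit (value = value*16 + digit):
  3 -> 3
  3*16 + 3 = 51
  51*16 + 3 = 819
  819*16 + 3 = 13107
Decimal = 13107

13107


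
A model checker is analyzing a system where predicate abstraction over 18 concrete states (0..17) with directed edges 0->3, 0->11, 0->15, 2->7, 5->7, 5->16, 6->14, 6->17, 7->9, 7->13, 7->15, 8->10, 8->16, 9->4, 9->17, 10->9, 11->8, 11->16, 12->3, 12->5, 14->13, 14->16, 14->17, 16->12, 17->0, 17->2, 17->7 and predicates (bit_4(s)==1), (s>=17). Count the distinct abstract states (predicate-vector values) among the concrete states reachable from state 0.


BFS from 0:
Concrete reachable: {0, 2, 3, 4, 5, 7, 8, 9, 10, 11, 12, 13, 15, 16, 17}
Abstract via predicates (bit_4(s)==1), (s>=17):
  (0,0) <- {0, 2, 3, 4, 5, 7, 8, 9, 10, 11, 12, 13, 15}
  (1,0) <- {16}
  (1,1) <- {17}
Distinct abstract states = 3

3


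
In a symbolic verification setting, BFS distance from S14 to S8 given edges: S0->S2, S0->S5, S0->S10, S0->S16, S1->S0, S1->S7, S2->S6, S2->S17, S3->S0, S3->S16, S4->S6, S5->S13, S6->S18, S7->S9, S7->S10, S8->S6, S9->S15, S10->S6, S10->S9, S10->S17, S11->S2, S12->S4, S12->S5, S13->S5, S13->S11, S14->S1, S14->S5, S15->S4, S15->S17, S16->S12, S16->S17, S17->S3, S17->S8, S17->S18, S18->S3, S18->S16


BFS layer-by-layer from S14:
  dist 0: {S14}
  dist 1: {S1, S5}
  dist 2: {S0, S7, S13}
  dist 3: {S2, S9, S10, S11, S16}
  dist 4: {S6, S12, S15, S17}
  dist 5: {S3, S4, S8, S18}
  -> S8 reached at distance 5
Shortest path length = 5

5


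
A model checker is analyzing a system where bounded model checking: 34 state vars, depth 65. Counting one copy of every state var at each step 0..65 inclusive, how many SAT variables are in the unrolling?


BMC unrolls to depth k, creating one copy of each state var for steps 0..k.
Step count = 65 + 1 = 66 (steps 0 through 65)
Vars per step = 34
Total = 34 * 66 = 2244

2244


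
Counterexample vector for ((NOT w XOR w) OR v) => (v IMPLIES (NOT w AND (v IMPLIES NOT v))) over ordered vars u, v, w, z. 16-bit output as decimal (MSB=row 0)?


F1 = ((NOT w XOR w) OR v)
F2 = (v IMPLIES (NOT w AND (v IMPLIES NOT v)))
Counterexample to F1=>F2 is where F1=1 and F2=0.
Evaluate each row (bits = u,v,w,z, MSB first):
  row 0 [0000]: F1=1 F2=1 -> F1&~F2 -> 0
  row 1 [0001]: F1=1 F2=1 -> F1&~F2 -> 0
  row 2 [0010]: F1=1 F2=1 -> F1&~F2 -> 0
  row 3 [0011]: F1=1 F2=1 -> F1&~F2 -> 0
  row 4 [0100]: F1=1 F2=0 -> F1&~F2 -> 1
  row 5 [0101]: F1=1 F2=0 -> F1&~F2 -> 1
  row 6 [0110]: F1=1 F2=0 -> F1&~F2 -> 1
  row 7 [0111]: F1=1 F2=0 -> F1&~F2 -> 1
  row 8 [1000]: F1=1 F2=1 -> F1&~F2 -> 0
  row 9 [1001]: F1=1 F2=1 -> F1&~F2 -> 0
  row 10 [1010]: F1=1 F2=1 -> F1&~F2 -> 0
  row 11 [1011]: F1=1 F2=1 -> F1&~F2 -> 0
  row 12 [1100]: F1=1 F2=0 -> F1&~F2 -> 1
  row 13 [1101]: F1=1 F2=0 -> F1&~F2 -> 1
  row 14 [1110]: F1=1 F2=0 -> F1&~F2 -> 1
  row 15 [1111]: F1=1 F2=0 -> F1&~F2 -> 1
Full result column, 4 rows per line (u,v fixed per line; w,z runs 00..11 left to right):
  rows 0-3 [u,v=00]: 0000  = hex 0
  rows 4-7 [u,v=01]: 1111  = hex F
  rows 8-11 [u,v=10]: 0000  = hex 0
  rows 12-15 [u,v=11]: 1111  = hex F
Counterexample vector (row 0 .. row 15) = 0000111100001111
Output column grouped in 4s = 0000 1111 0000 1111 = 0x0F0F
Convert to decimal digit by digit (value = value*16 + digit):
  0 -> 0
  0*16 + 15 (F) = 15
  15*16 + 0 = 240
  240*16 + 15 (F) = 3855
Decimal = 3855

3855


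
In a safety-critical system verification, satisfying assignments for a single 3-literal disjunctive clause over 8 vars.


Step 1: Total=2^8=256
Step 2: Unsat when all 3 false: 2^5=32
Step 3: Sat=256-32=224

224


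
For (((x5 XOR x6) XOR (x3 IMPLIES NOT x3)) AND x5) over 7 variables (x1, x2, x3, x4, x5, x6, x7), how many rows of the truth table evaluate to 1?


Formula: (((x5 XOR x6) XOR (x3 IMPLIES NOT x3)) AND x5) over 7 vars (128 rows)
Evaluate each row (x1, x2, x3, x4, x5, x6, x7 as bits, MSB first):
  row 0 [0000000]: (((0 XOR 0) XOR (0 IMPLIES NOT 0)) AND 0) -> 0
  row 1 [0000001]: (((0 XOR 0) XOR (0 IMPLIES NOT 0)) AND 0) -> 0
  row 2 [0000010]: (((0 XOR 1) XOR (0 IMPLIES NOT 0)) AND 0) -> 0
  row 3 [0000011]: (((0 XOR 1) XOR (0 IMPLIES NOT 0)) AND 0) -> 0
  row 4 [0000100]: (((1 XOR 0) XOR (0 IMPLIES NOT 0)) AND 1) -> 0
  (every remaining row is evaluated the same way; all 128 results are listed next)
Full result column, 8 rows per line (x1,x2,x3,x4 fixed per line; x5,x6,x7 runs 000..111 left to right):
  rows 0-7 [x1,x2,x3,x4=0000]: 00000011  (ones: 2)
  rows 8-15 [x1,x2,x3,x4=0001]: 00000011  (ones: 2)
  rows 16-23 [x1,x2,x3,x4=0010]: 00001100  (ones: 2)
  rows 24-31 [x1,x2,x3,x4=0011]: 00001100  (ones: 2)
  rows 32-39 [x1,x2,x3,x4=0100]: 00000011  (ones: 2)
  rows 40-47 [x1,x2,x3,x4=0101]: 00000011  (ones: 2)
  rows 48-55 [x1,x2,x3,x4=0110]: 00001100  (ones: 2)
  rows 56-63 [x1,x2,x3,x4=0111]: 00001100  (ones: 2)
  rows 64-71 [x1,x2,x3,x4=1000]: 00000011  (ones: 2)
  rows 72-79 [x1,x2,x3,x4=1001]: 00000011  (ones: 2)
  rows 80-87 [x1,x2,x3,x4=1010]: 00001100  (ones: 2)
  rows 88-95 [x1,x2,x3,x4=1011]: 00001100  (ones: 2)
  rows 96-103 [x1,x2,x3,x4=1100]: 00000011  (ones: 2)
  rows 104-111 [x1,x2,x3,x4=1101]: 00000011  (ones: 2)
  rows 112-119 [x1,x2,x3,x4=1110]: 00001100  (ones: 2)
  rows 120-127 [x1,x2,x3,x4=1111]: 00001100  (ones: 2)
Count of 1-rows = 2+2+2+2+2+2+2+2+2+2+2+2+2+2+2+2 = 32

32


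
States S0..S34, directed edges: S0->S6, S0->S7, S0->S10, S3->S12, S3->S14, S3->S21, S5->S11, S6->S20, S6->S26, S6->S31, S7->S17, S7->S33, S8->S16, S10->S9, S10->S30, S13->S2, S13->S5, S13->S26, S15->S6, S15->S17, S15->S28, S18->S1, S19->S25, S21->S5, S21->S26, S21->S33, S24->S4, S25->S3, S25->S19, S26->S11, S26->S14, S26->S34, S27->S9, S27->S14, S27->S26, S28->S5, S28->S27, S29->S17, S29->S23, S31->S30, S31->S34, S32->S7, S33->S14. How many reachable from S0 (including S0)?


BFS from S0:
  layer 0: {S0}
  layer 1: {S6, S7, S10}
  layer 2: {S9, S17, S20, S26, S30, S31, S33}
  layer 3: {S11, S14, S34}
Reachable set: {S0, S6, S7, S9, S10, S11, S14, S17, S20, S26, S30, S31, S33, S34}
Count = 14

14


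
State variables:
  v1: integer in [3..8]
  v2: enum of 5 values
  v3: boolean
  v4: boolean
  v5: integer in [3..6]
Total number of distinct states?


State space = product of domain sizes of all variables.
Domain sizes:
  v1 (integer in [3..8]): 6
  v2 (enum of 5 values): 5
  v3 (boolean): 2
  v4 (boolean): 2
  v5 (integer in [3..6]): 4
Product = 6 * 5 * 2 * 2 * 4 = 480

480


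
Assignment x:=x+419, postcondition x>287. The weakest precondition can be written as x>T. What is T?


Formula: wp(x:=E, P) = P[E/x] (substitute E for x in postcondition)
Step 1: Postcondition: x>287
Step 2: Substitute x+419 for x: x+419>287
Step 3: Solve for x: x > 287-419 = -132

-132


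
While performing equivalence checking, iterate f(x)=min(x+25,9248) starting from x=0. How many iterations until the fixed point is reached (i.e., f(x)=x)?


Step 1: x=0, cap=9248, increment=25
Step 2: x grows by 25 each step until capped at 9248; fixed point is x=9248
Step 3: iterations = ceil(9248/25) = 370

370


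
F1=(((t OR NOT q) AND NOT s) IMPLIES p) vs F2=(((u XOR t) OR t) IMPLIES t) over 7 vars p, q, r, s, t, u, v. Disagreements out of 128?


F1 = (((t OR NOT q) AND NOT s) IMPLIES p)
F2 = (((u XOR t) OR t) IMPLIES t)
Evaluate both on each of 128 rows (bits = p,q,r,s,t,u,v):
  row 0 [0000000]: F1=0 F2=1 (differ) -> 1
  row 1 [0000001]: F1=0 F2=1 (differ) -> 1
  row 2 [0000010]: F1=0 F2=0 -> 0
  row 3 [0000011]: F1=0 F2=0 -> 0
  row 4 [0000100]: F1=0 F2=1 (differ) -> 1
  (every remaining row is evaluated the same way; all 128 results are listed next)
Full result column, 8 rows per line (p,q,r,s fixed per line; t,u,v runs 000..111 left to right):
  rows 0-7 [p,q,r,s=0000]: 11001111  (ones: 6)
  rows 8-15 [p,q,r,s=0001]: 00110000  (ones: 2)
  rows 16-23 [p,q,r,s=0010]: 11001111  (ones: 6)
  rows 24-31 [p,q,r,s=0011]: 00110000  (ones: 2)
  rows 32-39 [p,q,r,s=0100]: 00111111  (ones: 6)
  rows 40-47 [p,q,r,s=0101]: 00110000  (ones: 2)
  rows 48-55 [p,q,r,s=0110]: 00111111  (ones: 6)
  rows 56-63 [p,q,r,s=0111]: 00110000  (ones: 2)
  rows 64-71 [p,q,r,s=1000]: 00110000  (ones: 2)
  rows 72-79 [p,q,r,s=1001]: 00110000  (ones: 2)
  rows 80-87 [p,q,r,s=1010]: 00110000  (ones: 2)
  rows 88-95 [p,q,r,s=1011]: 00110000  (ones: 2)
  rows 96-103 [p,q,r,s=1100]: 00110000  (ones: 2)
  rows 104-111 [p,q,r,s=1101]: 00110000  (ones: 2)
  rows 112-119 [p,q,r,s=1110]: 00110000  (ones: 2)
  rows 120-127 [p,q,r,s=1111]: 00110000  (ones: 2)
Disagreements = 6+2+6+2+6+2+6+2+2+2+2+2+2+2+2+2 = 48

48


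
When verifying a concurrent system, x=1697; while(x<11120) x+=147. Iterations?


Step 1: x goes from 1697 toward 11120 by 147; the body runs while x<11120, so iterations = ceil((bound-start)/step)
Step 2: Distance=9423
Step 3: ceil(9423/147)=65

65


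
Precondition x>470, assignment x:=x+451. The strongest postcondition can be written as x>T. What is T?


Formula: sp(P, x:=E) = exists old_x. (x = E[old_x/x]) AND P[old_x/x] (old_x is the value of x before the assignment; eliminate old_x by solving x = E[old_x/x] for old_x)
Step 1: Precondition P: x>470, i.e. old_x > 470
Step 2: Assignment gives x = old_x + 451, so old_x = x - 451
Step 3: Substitute into P: x - 451 > 470
Step 4: Simplify: x > 470+451 = 921

921


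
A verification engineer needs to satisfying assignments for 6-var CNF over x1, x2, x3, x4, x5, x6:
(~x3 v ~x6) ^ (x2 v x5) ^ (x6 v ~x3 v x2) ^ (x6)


CNF with 4 clauses over 6 vars (64 assignments).
An assignment satisfies CNF iff every clause has >=1 true literal.
Check each row (bits = x1,x2,x3,x4,x5,x6; clause T/F shown):
  row 0 [000000]: clauses=TFTF -> 0
  row 1 [000001]: clauses=TFTT -> 0
  row 2 [000010]: clauses=TTTF -> 0
  row 3 [000011]: clauses=TTTT -> 1
  row 4 [000100]: clauses=TFTF -> 0
  (every remaining row is evaluated the same way; all 64 results are listed next)
Full result column, 8 rows per line (x1,x2,x3 fixed per line; x4,x5,x6 runs 000..111 left to right):
  rows 0-7 [x1,x2,x3=000]: 00010001  (ones: 2)
  rows 8-15 [x1,x2,x3=001]: 00000000  (ones: 0)
  rows 16-23 [x1,x2,x3=010]: 01010101  (ones: 4)
  rows 24-31 [x1,x2,x3=011]: 00000000  (ones: 0)
  rows 32-39 [x1,x2,x3=100]: 00010001  (ones: 2)
  rows 40-47 [x1,x2,x3=101]: 00000000  (ones: 0)
  rows 48-55 [x1,x2,x3=110]: 01010101  (ones: 4)
  rows 56-63 [x1,x2,x3=111]: 00000000  (ones: 0)
Satisfying assignments = 2+0+4+0+2+0+4+0 = 12

12


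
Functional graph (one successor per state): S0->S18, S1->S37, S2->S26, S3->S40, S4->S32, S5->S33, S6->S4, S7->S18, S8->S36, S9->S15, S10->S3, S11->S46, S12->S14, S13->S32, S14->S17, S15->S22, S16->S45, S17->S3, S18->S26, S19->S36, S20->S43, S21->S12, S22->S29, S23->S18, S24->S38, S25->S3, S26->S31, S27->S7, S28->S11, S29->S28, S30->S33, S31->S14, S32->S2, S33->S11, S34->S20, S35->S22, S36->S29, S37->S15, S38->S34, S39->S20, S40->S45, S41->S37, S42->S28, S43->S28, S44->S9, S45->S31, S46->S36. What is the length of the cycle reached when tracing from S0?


Trace from S0 until a state repeats:
  S0 -> S18 -> S26 -> S31 -> S14 -> S17 -> S3 -> S40 -> S45 -> S31
S31 first seen at step 3, revisited at step 9.
Cycle length = 9 - 3 = 6

6


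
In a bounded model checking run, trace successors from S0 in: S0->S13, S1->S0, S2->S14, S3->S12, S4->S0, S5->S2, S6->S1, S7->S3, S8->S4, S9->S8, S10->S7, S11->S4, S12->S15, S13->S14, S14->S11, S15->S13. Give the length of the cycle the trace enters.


Trace from S0 until a state repeats:
  S0 -> S13 -> S14 -> S11 -> S4 -> S0
S0 first seen at step 0, revisited at step 5.
Cycle length = 5 - 0 = 5

5


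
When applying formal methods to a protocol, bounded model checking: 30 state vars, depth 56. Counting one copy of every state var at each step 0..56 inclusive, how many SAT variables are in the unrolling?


BMC unrolls to depth k, creating one copy of each state var for steps 0..k.
Step count = 56 + 1 = 57 (steps 0 through 56)
Vars per step = 30
Total = 30 * 57 = 1710

1710


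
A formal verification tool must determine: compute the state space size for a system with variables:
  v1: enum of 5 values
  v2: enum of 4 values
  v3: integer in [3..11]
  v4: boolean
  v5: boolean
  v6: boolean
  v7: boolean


State space = product of domain sizes of all variables.
Domain sizes:
  v1 (enum of 5 values): 5
  v2 (enum of 4 values): 4
  v3 (integer in [3..11]): 9
  v4 (boolean): 2
  v5 (boolean): 2
  v6 (boolean): 2
  v7 (boolean): 2
Product = 5 * 4 * 9 * 2 * 2 * 2 * 2 = 2880

2880


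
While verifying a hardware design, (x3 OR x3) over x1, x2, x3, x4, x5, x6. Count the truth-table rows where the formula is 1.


Formula: (x3 OR x3) over 6 vars (64 rows)
Evaluate each row (x1, x2, x3, x4, x5, x6 as bits, MSB first):
  row 0 [000000]: (0 OR 0) -> 0
  row 1 [000001]: (0 OR 0) -> 0
  row 2 [000010]: (0 OR 0) -> 0
  row 3 [000011]: (0 OR 0) -> 0
  row 4 [000100]: (0 OR 0) -> 0
  (every remaining row is evaluated the same way; all 64 results are listed next)
Full result column, 8 rows per line (x1,x2,x3 fixed per line; x4,x5,x6 runs 000..111 left to right):
  rows 0-7 [x1,x2,x3=000]: 00000000  (ones: 0)
  rows 8-15 [x1,x2,x3=001]: 11111111  (ones: 8)
  rows 16-23 [x1,x2,x3=010]: 00000000  (ones: 0)
  rows 24-31 [x1,x2,x3=011]: 11111111  (ones: 8)
  rows 32-39 [x1,x2,x3=100]: 00000000  (ones: 0)
  rows 40-47 [x1,x2,x3=101]: 11111111  (ones: 8)
  rows 48-55 [x1,x2,x3=110]: 00000000  (ones: 0)
  rows 56-63 [x1,x2,x3=111]: 11111111  (ones: 8)
Count of 1-rows = 0+8+0+8+0+8+0+8 = 32

32


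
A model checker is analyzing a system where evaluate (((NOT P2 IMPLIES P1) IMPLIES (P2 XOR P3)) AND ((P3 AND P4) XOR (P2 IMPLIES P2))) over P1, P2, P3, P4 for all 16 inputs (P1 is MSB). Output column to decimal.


Formula: (((NOT P2 IMPLIES P1) IMPLIES (P2 XOR P3)) AND ((P3 AND P4) XOR (P2 IMPLIES P2))) over P1, P2, P3, P4 (16 rows)
Evaluate each row (bits = P1,P2,P3,P4, MSB first):
  row 0 [0000]: (((NOT 0 IMPLIES 0) IMPLIES (0 XOR 0)) AND ((0 AND 0) XOR (0 IMPLIES 0))) -> 1
  row 1 [0001]: (((NOT 0 IMPLIES 0) IMPLIES (0 XOR 0)) AND ((0 AND 1) XOR (0 IMPLIES 0))) -> 1
  row 2 [0010]: (((NOT 0 IMPLIES 0) IMPLIES (0 XOR 1)) AND ((1 AND 0) XOR (0 IMPLIES 0))) -> 1
  row 3 [0011]: (((NOT 0 IMPLIES 0) IMPLIES (0 XOR 1)) AND ((1 AND 1) XOR (0 IMPLIES 0))) -> 0
  row 4 [0100]: (((NOT 1 IMPLIES 0) IMPLIES (1 XOR 0)) AND ((0 AND 0) XOR (1 IMPLIES 1))) -> 1
  row 5 [0101]: (((NOT 1 IMPLIES 0) IMPLIES (1 XOR 0)) AND ((0 AND 1) XOR (1 IMPLIES 1))) -> 1
  row 6 [0110]: (((NOT 1 IMPLIES 0) IMPLIES (1 XOR 1)) AND ((1 AND 0) XOR (1 IMPLIES 1))) -> 0
  row 7 [0111]: (((NOT 1 IMPLIES 0) IMPLIES (1 XOR 1)) AND ((1 AND 1) XOR (1 IMPLIES 1))) -> 0
  row 8 [1000]: (((NOT 0 IMPLIES 1) IMPLIES (0 XOR 0)) AND ((0 AND 0) XOR (0 IMPLIES 0))) -> 0
  row 9 [1001]: (((NOT 0 IMPLIES 1) IMPLIES (0 XOR 0)) AND ((0 AND 1) XOR (0 IMPLIES 0))) -> 0
  row 10 [1010]: (((NOT 0 IMPLIES 1) IMPLIES (0 XOR 1)) AND ((1 AND 0) XOR (0 IMPLIES 0))) -> 1
  row 11 [1011]: (((NOT 0 IMPLIES 1) IMPLIES (0 XOR 1)) AND ((1 AND 1) XOR (0 IMPLIES 0))) -> 0
  row 12 [1100]: (((NOT 1 IMPLIES 1) IMPLIES (1 XOR 0)) AND ((0 AND 0) XOR (1 IMPLIES 1))) -> 1
  row 13 [1101]: (((NOT 1 IMPLIES 1) IMPLIES (1 XOR 0)) AND ((0 AND 1) XOR (1 IMPLIES 1))) -> 1
  row 14 [1110]: (((NOT 1 IMPLIES 1) IMPLIES (1 XOR 1)) AND ((1 AND 0) XOR (1 IMPLIES 1))) -> 0
  row 15 [1111]: (((NOT 1 IMPLIES 1) IMPLIES (1 XOR 1)) AND ((1 AND 1) XOR (1 IMPLIES 1))) -> 0
Full result column, 4 rows per line (P1,P2 fixed per line; P3,P4 runs 00..11 left to right):
  rows 0-3 [P1,P2=00]: 1110  = hex E
  rows 4-7 [P1,P2=01]: 1100  = hex C
  rows 8-11 [P1,P2=10]: 0010  = hex 2
  rows 12-15 [P1,P2=11]: 1100  = hex C
Output column (row 0 .. row 15) = 1110110000101100
Output column grouped in 4s = 1110 1100 0010 1100 = 0xEC2C
Convert to decimal digit by digit (value = value*16 + digit):
  E -> 14
  14*16 + 12 (C) = 236
  236*16 + 2 = 3778
  3778*16 + 12 (C) = 60460
Decimal = 60460

60460


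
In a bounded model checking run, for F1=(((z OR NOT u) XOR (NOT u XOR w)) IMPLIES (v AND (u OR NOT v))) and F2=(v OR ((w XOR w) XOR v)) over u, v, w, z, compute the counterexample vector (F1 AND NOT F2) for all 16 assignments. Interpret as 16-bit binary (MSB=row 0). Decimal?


F1 = (((z OR NOT u) XOR (NOT u XOR w)) IMPLIES (v AND (u OR NOT v)))
F2 = (v OR ((w XOR w) XOR v))
Counterexample to F1=>F2 is where F1=1 and F2=0.
Evaluate each row (bits = u,v,w,z, MSB first):
  row 0 [0000]: F1=1 F2=0 -> F1&~F2 -> 1
  row 1 [0001]: F1=1 F2=0 -> F1&~F2 -> 1
  row 2 [0010]: F1=0 F2=0 -> F1&~F2 -> 0
  row 3 [0011]: F1=0 F2=0 -> F1&~F2 -> 0
  row 4 [0100]: F1=1 F2=1 -> F1&~F2 -> 0
  row 5 [0101]: F1=1 F2=1 -> F1&~F2 -> 0
  row 6 [0110]: F1=0 F2=1 -> F1&~F2 -> 0
  row 7 [0111]: F1=0 F2=1 -> F1&~F2 -> 0
  row 8 [1000]: F1=1 F2=0 -> F1&~F2 -> 1
  row 9 [1001]: F1=0 F2=0 -> F1&~F2 -> 0
  row 10 [1010]: F1=0 F2=0 -> F1&~F2 -> 0
  row 11 [1011]: F1=1 F2=0 -> F1&~F2 -> 1
  row 12 [1100]: F1=1 F2=1 -> F1&~F2 -> 0
  row 13 [1101]: F1=1 F2=1 -> F1&~F2 -> 0
  row 14 [1110]: F1=1 F2=1 -> F1&~F2 -> 0
  row 15 [1111]: F1=1 F2=1 -> F1&~F2 -> 0
Full result column, 4 rows per line (u,v fixed per line; w,z runs 00..11 left to right):
  rows 0-3 [u,v=00]: 1100  = hex C
  rows 4-7 [u,v=01]: 0000  = hex 0
  rows 8-11 [u,v=10]: 1001  = hex 9
  rows 12-15 [u,v=11]: 0000  = hex 0
Counterexample vector (row 0 .. row 15) = 1100000010010000
Output column grouped in 4s = 1100 0000 1001 0000 = 0xC090
Convert to decimal digit by digit (value = value*16 + digit):
  C -> 12
  12*16 + 0 = 192
  192*16 + 9 = 3081
  3081*16 + 0 = 49296
Decimal = 49296

49296


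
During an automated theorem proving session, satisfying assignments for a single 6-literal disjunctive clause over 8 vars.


Step 1: Total=2^8=256
Step 2: Unsat when all 6 false: 2^2=4
Step 3: Sat=256-4=252

252


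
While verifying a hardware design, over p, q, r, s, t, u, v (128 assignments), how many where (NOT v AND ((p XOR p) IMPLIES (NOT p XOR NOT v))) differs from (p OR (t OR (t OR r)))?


F1 = (NOT v AND ((p XOR p) IMPLIES (NOT p XOR NOT v)))
F2 = (p OR (t OR (t OR r)))
Evaluate both on each of 128 rows (bits = p,q,r,s,t,u,v):
  row 0 [0000000]: F1=1 F2=0 (differ) -> 1
  row 1 [0000001]: F1=0 F2=0 -> 0
  row 2 [0000010]: F1=1 F2=0 (differ) -> 1
  row 3 [0000011]: F1=0 F2=0 -> 0
  row 4 [0000100]: F1=1 F2=1 -> 0
  (every remaining row is evaluated the same way; all 128 results are listed next)
Full result column, 8 rows per line (p,q,r,s fixed per line; t,u,v runs 000..111 left to right):
  rows 0-7 [p,q,r,s=0000]: 10100101  (ones: 4)
  rows 8-15 [p,q,r,s=0001]: 10100101  (ones: 4)
  rows 16-23 [p,q,r,s=0010]: 01010101  (ones: 4)
  rows 24-31 [p,q,r,s=0011]: 01010101  (ones: 4)
  rows 32-39 [p,q,r,s=0100]: 10100101  (ones: 4)
  rows 40-47 [p,q,r,s=0101]: 10100101  (ones: 4)
  rows 48-55 [p,q,r,s=0110]: 01010101  (ones: 4)
  rows 56-63 [p,q,r,s=0111]: 01010101  (ones: 4)
  rows 64-71 [p,q,r,s=1000]: 01010101  (ones: 4)
  rows 72-79 [p,q,r,s=1001]: 01010101  (ones: 4)
  rows 80-87 [p,q,r,s=1010]: 01010101  (ones: 4)
  rows 88-95 [p,q,r,s=1011]: 01010101  (ones: 4)
  rows 96-103 [p,q,r,s=1100]: 01010101  (ones: 4)
  rows 104-111 [p,q,r,s=1101]: 01010101  (ones: 4)
  rows 112-119 [p,q,r,s=1110]: 01010101  (ones: 4)
  rows 120-127 [p,q,r,s=1111]: 01010101  (ones: 4)
Disagreements = 4+4+4+4+4+4+4+4+4+4+4+4+4+4+4+4 = 64

64


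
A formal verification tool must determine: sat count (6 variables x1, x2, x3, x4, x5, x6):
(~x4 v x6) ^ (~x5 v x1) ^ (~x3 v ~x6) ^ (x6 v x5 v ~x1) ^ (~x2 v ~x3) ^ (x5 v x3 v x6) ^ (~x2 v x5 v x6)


CNF with 7 clauses over 6 vars (64 assignments).
An assignment satisfies CNF iff every clause has >=1 true literal.
Check each row (bits = x1,x2,x3,x4,x5,x6; clause T/F shown):
  row 0 [000000]: clauses=TTTTTFT -> 0
  row 1 [000001]: clauses=TTTTTTT -> 1
  row 2 [000010]: clauses=TFTTTTT -> 0
  row 3 [000011]: clauses=TFTTTTT -> 0
  row 4 [000100]: clauses=FTTTTFT -> 0
  (every remaining row is evaluated the same way; all 64 results are listed next)
Full result column, 8 rows per line (x1,x2,x3 fixed per line; x4,x5,x6 runs 000..111 left to right):
  rows 0-7 [x1,x2,x3=000]: 01000100  (ones: 2)
  rows 8-15 [x1,x2,x3=001]: 10000000  (ones: 1)
  rows 16-23 [x1,x2,x3=010]: 01000100  (ones: 2)
  rows 24-31 [x1,x2,x3=011]: 00000000  (ones: 0)
  rows 32-39 [x1,x2,x3=100]: 01110101  (ones: 5)
  rows 40-47 [x1,x2,x3=101]: 00100000  (ones: 1)
  rows 48-55 [x1,x2,x3=110]: 01110101  (ones: 5)
  rows 56-63 [x1,x2,x3=111]: 00000000  (ones: 0)
Satisfying assignments = 2+1+2+0+5+1+5+0 = 16

16


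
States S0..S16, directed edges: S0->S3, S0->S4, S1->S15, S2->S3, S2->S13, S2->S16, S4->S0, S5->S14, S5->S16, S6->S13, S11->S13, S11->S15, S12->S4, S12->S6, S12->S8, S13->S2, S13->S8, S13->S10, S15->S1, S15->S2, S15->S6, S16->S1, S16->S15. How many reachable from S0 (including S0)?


BFS from S0:
  layer 0: {S0}
  layer 1: {S3, S4}
Reachable set: {S0, S3, S4}
Count = 3

3


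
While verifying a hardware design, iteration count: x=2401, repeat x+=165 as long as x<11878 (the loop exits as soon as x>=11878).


Step 1: x goes from 2401 toward 11878 by 165; the body runs while x<11878, so iterations = ceil((bound-start)/step)
Step 2: Distance=9477
Step 3: ceil(9477/165)=58

58


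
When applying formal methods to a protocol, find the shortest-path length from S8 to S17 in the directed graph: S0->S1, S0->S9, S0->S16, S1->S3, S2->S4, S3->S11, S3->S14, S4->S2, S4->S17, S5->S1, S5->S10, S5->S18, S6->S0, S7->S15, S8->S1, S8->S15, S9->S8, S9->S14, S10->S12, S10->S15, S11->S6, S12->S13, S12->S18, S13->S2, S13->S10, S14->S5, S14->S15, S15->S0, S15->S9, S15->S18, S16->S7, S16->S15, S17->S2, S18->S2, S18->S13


BFS layer-by-layer from S8:
  dist 0: {S8}
  dist 1: {S1, S15}
  dist 2: {S0, S3, S9, S18}
  dist 3: {S2, S11, S13, S14, S16}
  dist 4: {S4, S5, S6, S7, S10}
  dist 5: {S12, S17}
  -> S17 reached at distance 5
Shortest path length = 5

5


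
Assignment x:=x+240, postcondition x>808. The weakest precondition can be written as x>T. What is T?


Formula: wp(x:=E, P) = P[E/x] (substitute E for x in postcondition)
Step 1: Postcondition: x>808
Step 2: Substitute x+240 for x: x+240>808
Step 3: Solve for x: x > 808-240 = 568

568


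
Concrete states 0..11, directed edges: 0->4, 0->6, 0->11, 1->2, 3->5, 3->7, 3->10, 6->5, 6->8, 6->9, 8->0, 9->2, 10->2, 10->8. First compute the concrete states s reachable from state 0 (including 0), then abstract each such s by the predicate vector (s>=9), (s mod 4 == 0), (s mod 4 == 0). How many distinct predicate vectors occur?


BFS from 0:
Concrete reachable: {0, 2, 4, 5, 6, 8, 9, 11}
Abstract via predicates (s>=9), (s mod 4 == 0), (s mod 4 == 0):
  (0,0,0) <- {2, 5, 6}
  (0,1,1) <- {0, 4, 8}
  (1,0,0) <- {9, 11}
Distinct abstract states = 3

3


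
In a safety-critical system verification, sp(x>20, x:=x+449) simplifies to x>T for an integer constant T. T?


Formula: sp(P, x:=E) = exists old_x. (x = E[old_x/x]) AND P[old_x/x] (old_x is the value of x before the assignment; eliminate old_x by solving x = E[old_x/x] for old_x)
Step 1: Precondition P: x>20, i.e. old_x > 20
Step 2: Assignment gives x = old_x + 449, so old_x = x - 449
Step 3: Substitute into P: x - 449 > 20
Step 4: Simplify: x > 20+449 = 469

469


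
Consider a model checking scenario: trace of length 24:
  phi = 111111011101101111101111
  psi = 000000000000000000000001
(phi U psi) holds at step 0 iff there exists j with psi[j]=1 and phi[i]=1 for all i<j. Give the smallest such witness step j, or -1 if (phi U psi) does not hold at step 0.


(phi U psi) at 0: need smallest j with psi[j]=1 and phi[i]=1 for all i in [0,j).
Scan from step 0:
  step 0: phi=1, psi=0 -> continue
  step 1: phi=1, psi=0 -> continue
  step 2: phi=1, psi=0 -> continue
  step 3: phi=1, psi=0 -> continue
  step 6: phi=0 -> phi-prefix broken from here
  step 23: psi=1 but phi already failed -> not a witness
  end of trace: no witness -> -1
Witness step = -1

-1


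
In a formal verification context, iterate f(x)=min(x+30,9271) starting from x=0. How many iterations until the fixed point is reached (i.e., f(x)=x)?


Step 1: x=0, cap=9271, increment=30
Step 2: x grows by 30 each step until capped at 9271; fixed point is x=9271
Step 3: iterations = ceil(9271/30) = 310

310


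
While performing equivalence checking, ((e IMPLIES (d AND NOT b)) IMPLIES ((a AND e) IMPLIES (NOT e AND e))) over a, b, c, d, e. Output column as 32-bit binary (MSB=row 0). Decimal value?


Formula: ((e IMPLIES (d AND NOT b)) IMPLIES ((a AND e) IMPLIES (NOT e AND e))) over a, b, c, d, e (32 rows)
Evaluate each row (bits = a,b,c,d,e, MSB first):
  row 0 [00000]: ((0 IMPLIES (0 AND NOT 0)) IMPLIES ((0 AND 0) IMPLIES (NOT 0 AND 0))) -> 1
  row 1 [00001]: ((1 IMPLIES (0 AND NOT 0)) IMPLIES ((0 AND 1) IMPLIES (NOT 1 AND 1))) -> 1
  row 2 [00010]: ((0 IMPLIES (1 AND NOT 0)) IMPLIES ((0 AND 0) IMPLIES (NOT 0 AND 0))) -> 1
  row 3 [00011]: ((1 IMPLIES (1 AND NOT 0)) IMPLIES ((0 AND 1) IMPLIES (NOT 1 AND 1))) -> 1
  row 4 [00100]: ((0 IMPLIES (0 AND NOT 0)) IMPLIES ((0 AND 0) IMPLIES (NOT 0 AND 0))) -> 1
  row 5 [00101]: ((1 IMPLIES (0 AND NOT 0)) IMPLIES ((0 AND 1) IMPLIES (NOT 1 AND 1))) -> 1
  row 6 [00110]: ((0 IMPLIES (1 AND NOT 0)) IMPLIES ((0 AND 0) IMPLIES (NOT 0 AND 0))) -> 1
  row 7 [00111]: ((1 IMPLIES (1 AND NOT 0)) IMPLIES ((0 AND 1) IMPLIES (NOT 1 AND 1))) -> 1
  row 8 [01000]: ((0 IMPLIES (0 AND NOT 1)) IMPLIES ((0 AND 0) IMPLIES (NOT 0 AND 0))) -> 1
  row 9 [01001]: ((1 IMPLIES (0 AND NOT 1)) IMPLIES ((0 AND 1) IMPLIES (NOT 1 AND 1))) -> 1
  row 10 [01010]: ((0 IMPLIES (1 AND NOT 1)) IMPLIES ((0 AND 0) IMPLIES (NOT 0 AND 0))) -> 1
  row 11 [01011]: ((1 IMPLIES (1 AND NOT 1)) IMPLIES ((0 AND 1) IMPLIES (NOT 1 AND 1))) -> 1
  row 12 [01100]: ((0 IMPLIES (0 AND NOT 1)) IMPLIES ((0 AND 0) IMPLIES (NOT 0 AND 0))) -> 1
  row 13 [01101]: ((1 IMPLIES (0 AND NOT 1)) IMPLIES ((0 AND 1) IMPLIES (NOT 1 AND 1))) -> 1
  row 14 [01110]: ((0 IMPLIES (1 AND NOT 1)) IMPLIES ((0 AND 0) IMPLIES (NOT 0 AND 0))) -> 1
  row 15 [01111]: ((1 IMPLIES (1 AND NOT 1)) IMPLIES ((0 AND 1) IMPLIES (NOT 1 AND 1))) -> 1
  row 16 [10000]: ((0 IMPLIES (0 AND NOT 0)) IMPLIES ((1 AND 0) IMPLIES (NOT 0 AND 0))) -> 1
  row 17 [10001]: ((1 IMPLIES (0 AND NOT 0)) IMPLIES ((1 AND 1) IMPLIES (NOT 1 AND 1))) -> 1
  row 18 [10010]: ((0 IMPLIES (1 AND NOT 0)) IMPLIES ((1 AND 0) IMPLIES (NOT 0 AND 0))) -> 1
  row 19 [10011]: ((1 IMPLIES (1 AND NOT 0)) IMPLIES ((1 AND 1) IMPLIES (NOT 1 AND 1))) -> 0
  row 20 [10100]: ((0 IMPLIES (0 AND NOT 0)) IMPLIES ((1 AND 0) IMPLIES (NOT 0 AND 0))) -> 1
  row 21 [10101]: ((1 IMPLIES (0 AND NOT 0)) IMPLIES ((1 AND 1) IMPLIES (NOT 1 AND 1))) -> 1
  row 22 [10110]: ((0 IMPLIES (1 AND NOT 0)) IMPLIES ((1 AND 0) IMPLIES (NOT 0 AND 0))) -> 1
  row 23 [10111]: ((1 IMPLIES (1 AND NOT 0)) IMPLIES ((1 AND 1) IMPLIES (NOT 1 AND 1))) -> 0
  row 24 [11000]: ((0 IMPLIES (0 AND NOT 1)) IMPLIES ((1 AND 0) IMPLIES (NOT 0 AND 0))) -> 1
  row 25 [11001]: ((1 IMPLIES (0 AND NOT 1)) IMPLIES ((1 AND 1) IMPLIES (NOT 1 AND 1))) -> 1
  row 26 [11010]: ((0 IMPLIES (1 AND NOT 1)) IMPLIES ((1 AND 0) IMPLIES (NOT 0 AND 0))) -> 1
  row 27 [11011]: ((1 IMPLIES (1 AND NOT 1)) IMPLIES ((1 AND 1) IMPLIES (NOT 1 AND 1))) -> 1
  row 28 [11100]: ((0 IMPLIES (0 AND NOT 1)) IMPLIES ((1 AND 0) IMPLIES (NOT 0 AND 0))) -> 1
  row 29 [11101]: ((1 IMPLIES (0 AND NOT 1)) IMPLIES ((1 AND 1) IMPLIES (NOT 1 AND 1))) -> 1
  row 30 [11110]: ((0 IMPLIES (1 AND NOT 1)) IMPLIES ((1 AND 0) IMPLIES (NOT 0 AND 0))) -> 1
  row 31 [11111]: ((1 IMPLIES (1 AND NOT 1)) IMPLIES ((1 AND 1) IMPLIES (NOT 1 AND 1))) -> 1
Full result column, 4 rows per line (a,b,c fixed per line; d,e runs 00..11 left to right):
  rows 0-3 [a,b,c=000]: 1111  = hex F
  rows 4-7 [a,b,c=001]: 1111  = hex F
  rows 8-11 [a,b,c=010]: 1111  = hex F
  rows 12-15 [a,b,c=011]: 1111  = hex F
  rows 16-19 [a,b,c=100]: 1110  = hex E
  rows 20-23 [a,b,c=101]: 1110  = hex E
  rows 24-27 [a,b,c=110]: 1111  = hex F
  rows 28-31 [a,b,c=111]: 1111  = hex F
Output column (row 0 .. row 31) = 11111111111111111110111011111111
Output column grouped in 4s = 1111 1111 1111 1111 1110 1110 1111 1111 = 0xFFFFEEFF
Convert to decimal digit by digit (value = value*16 + digit):
  F -> 15
  15*16 + 15 (F) = 255
  255*16 + 15 (F) = 4095
  4095*16 + 15 (F) = 65535
  65535*16 + 14 (E) = 1048574
  1048574*16 + 14 (E) = 16777198
  16777198*16 + 15 (F) = 268435183
  268435183*16 + 15 (F) = 4294962943
Decimal = 4294962943

4294962943
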